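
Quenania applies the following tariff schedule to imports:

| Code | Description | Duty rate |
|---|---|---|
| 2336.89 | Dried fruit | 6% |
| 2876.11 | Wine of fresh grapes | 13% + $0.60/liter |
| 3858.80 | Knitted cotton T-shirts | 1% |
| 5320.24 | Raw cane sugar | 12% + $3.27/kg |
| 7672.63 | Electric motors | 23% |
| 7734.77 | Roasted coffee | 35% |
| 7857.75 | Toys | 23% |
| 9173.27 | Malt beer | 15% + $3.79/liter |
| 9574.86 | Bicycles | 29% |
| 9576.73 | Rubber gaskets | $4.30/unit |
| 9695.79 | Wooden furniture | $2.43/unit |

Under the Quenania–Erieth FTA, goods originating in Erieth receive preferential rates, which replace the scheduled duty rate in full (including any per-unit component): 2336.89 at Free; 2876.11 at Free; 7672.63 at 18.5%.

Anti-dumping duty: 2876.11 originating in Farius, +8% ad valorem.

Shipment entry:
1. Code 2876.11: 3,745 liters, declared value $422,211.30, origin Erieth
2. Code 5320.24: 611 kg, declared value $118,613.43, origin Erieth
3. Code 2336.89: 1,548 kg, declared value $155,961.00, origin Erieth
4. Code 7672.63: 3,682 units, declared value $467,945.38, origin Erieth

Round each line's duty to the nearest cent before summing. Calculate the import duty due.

Line 1 (2876.11, Erieth, 3,745 liters, $422,211.30):
Base rate for 2876.11 is 13% + $0.60/liter.
Origin Erieth qualifies under the Quenania–Erieth agreement and 2876.11 is covered: preferential rate Free applies instead.
The additional-duty order on 2876.11 targets Farius, not Erieth; it does not apply.
Duty = $422,211.30 × 0% = $0.00.
Line 2 (5320.24, Erieth, 611 kg, $118,613.43):
Base rate for 5320.24 is 12% + $3.27/kg.
Origin Erieth is the FTA partner but 5320.24 is not on the preference list; base rate stands.
Duty = $118,613.43 × 12% + 611 × $3.27 = $16,231.58.
Line 3 (2336.89, Erieth, 1,548 kg, $155,961.00):
Base rate for 2336.89 is 6%.
Origin Erieth qualifies under the Quenania–Erieth agreement and 2336.89 is covered: preferential rate Free applies instead.
Duty = $155,961.00 × 0% = $0.00.
Line 4 (7672.63, Erieth, 3,682 units, $467,945.38):
Base rate for 7672.63 is 23%.
Origin Erieth qualifies under the Quenania–Erieth agreement and 7672.63 is covered: preferential rate 18.5% applies instead.
Duty = $467,945.38 × 18.5% = $86,569.90.
Total = $0.00 + $16,231.58 + $0.00 + $86,569.90 = $102,801.48.

$102,801.48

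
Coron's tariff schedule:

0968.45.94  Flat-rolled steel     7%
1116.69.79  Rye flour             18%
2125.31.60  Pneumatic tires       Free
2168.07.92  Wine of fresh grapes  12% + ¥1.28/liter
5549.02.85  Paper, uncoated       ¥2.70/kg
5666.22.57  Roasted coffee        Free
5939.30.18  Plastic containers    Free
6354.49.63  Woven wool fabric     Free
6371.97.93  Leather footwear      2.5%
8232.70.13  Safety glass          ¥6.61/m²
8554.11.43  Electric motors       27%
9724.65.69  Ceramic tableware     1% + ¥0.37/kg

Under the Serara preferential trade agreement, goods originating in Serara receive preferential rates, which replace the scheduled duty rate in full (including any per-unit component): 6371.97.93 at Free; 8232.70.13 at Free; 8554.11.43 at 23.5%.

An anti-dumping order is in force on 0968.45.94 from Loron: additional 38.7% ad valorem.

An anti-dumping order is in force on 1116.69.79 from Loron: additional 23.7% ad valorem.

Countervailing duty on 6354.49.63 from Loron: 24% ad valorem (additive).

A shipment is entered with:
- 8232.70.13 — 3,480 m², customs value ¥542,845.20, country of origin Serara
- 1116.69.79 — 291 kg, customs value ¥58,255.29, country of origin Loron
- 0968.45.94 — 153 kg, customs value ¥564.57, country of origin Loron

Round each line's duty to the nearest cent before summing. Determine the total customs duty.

Line 1 (8232.70.13, Serara, 3,480 m², ¥542,845.20):
Base rate for 8232.70.13 is ¥6.61/m².
Origin Serara qualifies under the Coron–Serara agreement and 8232.70.13 is covered: preferential rate Free applies instead.
Duty = ¥542,845.20 × 0% = ¥0.00.
Line 2 (1116.69.79, Loron, 291 kg, ¥58,255.29):
Base rate for 1116.69.79 is 18%.
Additional duty on 1116.69.79 from Loron: +23.7%. Applied ad valorem rate: 18% + 23.7% = 41.7%.
Duty = ¥58,255.29 × 41.7% = ¥24,292.46.
Line 3 (0968.45.94, Loron, 153 kg, ¥564.57):
Base rate for 0968.45.94 is 7%.
Additional duty on 0968.45.94 from Loron: +38.7%. Applied ad valorem rate: 7% + 38.7% = 45.7%.
Duty = ¥564.57 × 45.7% = ¥258.01.
Total = ¥0.00 + ¥24,292.46 + ¥258.01 = ¥24,550.47.

¥24,550.47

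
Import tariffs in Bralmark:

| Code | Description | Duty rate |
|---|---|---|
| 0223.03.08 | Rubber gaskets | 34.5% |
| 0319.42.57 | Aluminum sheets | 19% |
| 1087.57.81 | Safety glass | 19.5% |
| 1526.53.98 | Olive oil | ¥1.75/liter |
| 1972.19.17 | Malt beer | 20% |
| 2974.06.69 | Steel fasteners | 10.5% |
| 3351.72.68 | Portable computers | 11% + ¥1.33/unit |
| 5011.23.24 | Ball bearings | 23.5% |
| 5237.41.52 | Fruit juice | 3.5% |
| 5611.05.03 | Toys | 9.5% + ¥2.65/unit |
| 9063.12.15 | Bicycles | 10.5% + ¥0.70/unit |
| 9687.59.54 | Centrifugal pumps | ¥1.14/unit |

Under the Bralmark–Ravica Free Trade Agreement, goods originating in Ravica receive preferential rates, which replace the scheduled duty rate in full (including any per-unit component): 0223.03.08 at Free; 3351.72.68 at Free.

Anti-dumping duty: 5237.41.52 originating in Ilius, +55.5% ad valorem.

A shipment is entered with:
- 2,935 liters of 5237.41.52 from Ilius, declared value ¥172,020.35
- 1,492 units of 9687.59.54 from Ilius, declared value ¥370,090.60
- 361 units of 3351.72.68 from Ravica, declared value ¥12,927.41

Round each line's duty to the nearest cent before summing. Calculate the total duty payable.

¥103,192.89

Line 1 (5237.41.52, Ilius, 2,935 liters, ¥172,020.35):
Base rate for 5237.41.52 is 3.5%.
Additional duty on 5237.41.52 from Ilius: +55.5%. Applied ad valorem rate: 3.5% + 55.5% = 59%.
Duty = ¥172,020.35 × 59% = ¥101,492.01.
Line 2 (9687.59.54, Ilius, 1,492 units, ¥370,090.60):
Base rate for 9687.59.54 is ¥1.14/unit.
Duty = 1,492 × ¥1.14 = ¥1,700.88.
Line 3 (3351.72.68, Ravica, 361 units, ¥12,927.41):
Base rate for 3351.72.68 is 11% + ¥1.33/unit.
Origin Ravica qualifies under the Bralmark–Ravica agreement and 3351.72.68 is covered: preferential rate Free applies instead.
Duty = ¥12,927.41 × 0% = ¥0.00.
Total = ¥101,492.01 + ¥1,700.88 + ¥0.00 = ¥103,192.89.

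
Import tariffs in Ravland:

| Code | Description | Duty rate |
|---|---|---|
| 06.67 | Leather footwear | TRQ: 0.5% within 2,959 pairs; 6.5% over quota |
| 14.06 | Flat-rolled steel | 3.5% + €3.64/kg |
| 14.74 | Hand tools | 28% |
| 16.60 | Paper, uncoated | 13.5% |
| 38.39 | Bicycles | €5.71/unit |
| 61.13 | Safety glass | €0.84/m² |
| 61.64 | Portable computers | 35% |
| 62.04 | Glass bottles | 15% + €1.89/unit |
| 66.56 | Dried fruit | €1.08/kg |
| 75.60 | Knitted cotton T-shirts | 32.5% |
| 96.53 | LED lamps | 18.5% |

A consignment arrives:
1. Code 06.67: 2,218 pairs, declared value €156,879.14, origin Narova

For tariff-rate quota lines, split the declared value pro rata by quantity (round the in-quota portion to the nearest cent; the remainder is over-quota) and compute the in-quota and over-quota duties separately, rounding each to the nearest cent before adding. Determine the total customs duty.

€784.40

Line 1 (06.67, Narova, 2,218 pairs, €156,879.14):
Code 06.67 is under a tariff-rate quota (threshold 2,959 pairs). Quantity 2,218 pairs is within the quota, so the in-quota rate 0.5% applies to the full value.
Duty = €156,879.14 × 0.5% = €784.40.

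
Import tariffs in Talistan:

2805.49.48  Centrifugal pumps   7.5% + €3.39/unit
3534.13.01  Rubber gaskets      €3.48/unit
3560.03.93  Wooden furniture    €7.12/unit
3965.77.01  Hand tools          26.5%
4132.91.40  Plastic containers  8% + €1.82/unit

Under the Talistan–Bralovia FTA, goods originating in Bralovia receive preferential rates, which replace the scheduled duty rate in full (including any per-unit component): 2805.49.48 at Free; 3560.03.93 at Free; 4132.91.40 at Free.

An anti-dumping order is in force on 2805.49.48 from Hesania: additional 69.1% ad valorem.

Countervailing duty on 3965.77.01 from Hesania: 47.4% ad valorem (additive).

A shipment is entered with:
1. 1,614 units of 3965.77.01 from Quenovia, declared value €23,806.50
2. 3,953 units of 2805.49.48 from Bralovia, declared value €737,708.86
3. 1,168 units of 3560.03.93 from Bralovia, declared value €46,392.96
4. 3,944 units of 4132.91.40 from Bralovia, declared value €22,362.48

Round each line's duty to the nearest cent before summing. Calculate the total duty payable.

Line 1 (3965.77.01, Quenovia, 1,614 units, €23,806.50):
Base rate for 3965.77.01 is 26.5%.
The additional-duty order on 3965.77.01 targets Hesania, not Quenovia; it does not apply.
Duty = €23,806.50 × 26.5% = €6,308.72.
Line 2 (2805.49.48, Bralovia, 3,953 units, €737,708.86):
Base rate for 2805.49.48 is 7.5% + €3.39/unit.
Origin Bralovia qualifies under the Talistan–Bralovia agreement and 2805.49.48 is covered: preferential rate Free applies instead.
The additional-duty order on 2805.49.48 targets Hesania, not Bralovia; it does not apply.
Duty = €737,708.86 × 0% = €0.00.
Line 3 (3560.03.93, Bralovia, 1,168 units, €46,392.96):
Base rate for 3560.03.93 is €7.12/unit.
Origin Bralovia qualifies under the Talistan–Bralovia agreement and 3560.03.93 is covered: preferential rate Free applies instead.
Duty = €46,392.96 × 0% = €0.00.
Line 4 (4132.91.40, Bralovia, 3,944 units, €22,362.48):
Base rate for 4132.91.40 is 8% + €1.82/unit.
Origin Bralovia qualifies under the Talistan–Bralovia agreement and 4132.91.40 is covered: preferential rate Free applies instead.
Duty = €22,362.48 × 0% = €0.00.
Total = €6,308.72 + €0.00 + €0.00 + €0.00 = €6,308.72.

€6,308.72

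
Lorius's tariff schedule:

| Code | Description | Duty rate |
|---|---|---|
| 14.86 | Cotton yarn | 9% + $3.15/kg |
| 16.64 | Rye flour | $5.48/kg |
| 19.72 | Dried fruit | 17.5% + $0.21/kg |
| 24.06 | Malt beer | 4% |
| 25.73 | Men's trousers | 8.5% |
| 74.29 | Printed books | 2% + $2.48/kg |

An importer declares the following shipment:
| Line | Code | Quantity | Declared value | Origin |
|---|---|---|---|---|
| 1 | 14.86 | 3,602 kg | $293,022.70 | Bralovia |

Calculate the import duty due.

Line 1 (14.86, Bralovia, 3,602 kg, $293,022.70):
Base rate for 14.86 is 9% + $3.15/kg.
Duty = $293,022.70 × 9% + 3,602 × $3.15 = $37,718.34.

$37,718.34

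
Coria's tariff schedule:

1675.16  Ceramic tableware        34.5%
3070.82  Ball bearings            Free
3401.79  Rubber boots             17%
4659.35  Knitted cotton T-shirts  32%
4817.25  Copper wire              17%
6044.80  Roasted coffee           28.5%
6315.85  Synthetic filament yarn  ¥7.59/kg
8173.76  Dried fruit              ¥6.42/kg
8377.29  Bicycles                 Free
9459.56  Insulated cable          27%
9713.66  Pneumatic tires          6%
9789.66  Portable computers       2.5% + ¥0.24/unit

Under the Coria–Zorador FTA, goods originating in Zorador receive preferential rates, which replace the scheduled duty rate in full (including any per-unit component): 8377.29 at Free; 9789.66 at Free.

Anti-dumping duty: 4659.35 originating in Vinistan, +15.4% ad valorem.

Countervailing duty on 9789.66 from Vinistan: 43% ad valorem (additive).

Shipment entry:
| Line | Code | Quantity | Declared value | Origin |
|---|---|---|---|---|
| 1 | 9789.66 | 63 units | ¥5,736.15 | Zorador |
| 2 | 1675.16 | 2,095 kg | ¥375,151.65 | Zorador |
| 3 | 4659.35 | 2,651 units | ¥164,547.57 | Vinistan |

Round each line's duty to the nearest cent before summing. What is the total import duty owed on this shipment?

Line 1 (9789.66, Zorador, 63 units, ¥5,736.15):
Base rate for 9789.66 is 2.5% + ¥0.24/unit.
Origin Zorador qualifies under the Coria–Zorador agreement and 9789.66 is covered: preferential rate Free applies instead.
The additional-duty order on 9789.66 targets Vinistan, not Zorador; it does not apply.
Duty = ¥5,736.15 × 0% = ¥0.00.
Line 2 (1675.16, Zorador, 2,095 kg, ¥375,151.65):
Base rate for 1675.16 is 34.5%.
Origin Zorador is the FTA partner but 1675.16 is not on the preference list; base rate stands.
Duty = ¥375,151.65 × 34.5% = ¥129,427.32.
Line 3 (4659.35, Vinistan, 2,651 units, ¥164,547.57):
Base rate for 4659.35 is 32%.
Additional duty on 4659.35 from Vinistan: +15.4%. Applied ad valorem rate: 32% + 15.4% = 47.4%.
Duty = ¥164,547.57 × 47.4% = ¥77,995.55.
Total = ¥0.00 + ¥129,427.32 + ¥77,995.55 = ¥207,422.87.

¥207,422.87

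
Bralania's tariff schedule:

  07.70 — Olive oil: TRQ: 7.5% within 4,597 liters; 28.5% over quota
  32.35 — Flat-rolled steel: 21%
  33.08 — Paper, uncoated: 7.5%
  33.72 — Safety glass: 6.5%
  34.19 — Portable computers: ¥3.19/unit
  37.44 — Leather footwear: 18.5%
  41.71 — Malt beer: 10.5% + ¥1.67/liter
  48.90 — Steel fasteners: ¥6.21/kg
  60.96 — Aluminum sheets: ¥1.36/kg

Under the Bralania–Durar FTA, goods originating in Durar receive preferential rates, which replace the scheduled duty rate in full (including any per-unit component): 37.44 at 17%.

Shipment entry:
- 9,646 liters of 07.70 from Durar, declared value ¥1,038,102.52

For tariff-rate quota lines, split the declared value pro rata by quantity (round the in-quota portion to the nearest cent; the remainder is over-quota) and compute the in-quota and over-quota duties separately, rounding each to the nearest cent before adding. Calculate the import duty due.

¥191,966.10

Line 1 (07.70, Durar, 9,646 liters, ¥1,038,102.52):
Code 07.70 is under a tariff-rate quota (threshold 4,597 liters). In-quota: 4,597 liters at 7.5%; over-quota: 5,049 liters at 28.5%.
Pro-rata value split: in-quota = ¥1,038,102.52 × 4,597/9,646 = ¥494,729.14; over-quota = ¥1,038,102.52 − ¥494,729.14 = ¥543,373.38.
In-quota duty = ¥494,729.14 × 7.5% = ¥37,104.69. Over-quota duty = ¥543,373.38 × 28.5% = ¥154,861.41.
Line duty = ¥37,104.69 + ¥154,861.41 = ¥191,966.10.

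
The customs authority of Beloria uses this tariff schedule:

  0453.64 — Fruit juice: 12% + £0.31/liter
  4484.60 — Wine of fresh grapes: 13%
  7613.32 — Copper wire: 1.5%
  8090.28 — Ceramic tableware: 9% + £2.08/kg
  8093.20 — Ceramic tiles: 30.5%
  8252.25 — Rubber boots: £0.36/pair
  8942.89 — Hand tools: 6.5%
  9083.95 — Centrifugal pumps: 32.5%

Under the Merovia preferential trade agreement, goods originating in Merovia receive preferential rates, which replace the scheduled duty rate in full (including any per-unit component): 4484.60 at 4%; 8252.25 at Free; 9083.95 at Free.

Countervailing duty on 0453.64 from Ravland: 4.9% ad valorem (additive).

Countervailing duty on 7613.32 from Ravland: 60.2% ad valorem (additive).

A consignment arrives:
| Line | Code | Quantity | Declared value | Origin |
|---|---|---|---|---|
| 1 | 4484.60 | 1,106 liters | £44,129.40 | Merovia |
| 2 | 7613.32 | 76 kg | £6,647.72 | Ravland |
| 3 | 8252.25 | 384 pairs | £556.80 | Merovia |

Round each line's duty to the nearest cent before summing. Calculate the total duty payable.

£5,866.82

Line 1 (4484.60, Merovia, 1,106 liters, £44,129.40):
Base rate for 4484.60 is 13%.
Origin Merovia qualifies under the Beloria–Merovia agreement and 4484.60 is covered: preferential rate 4% applies instead.
Duty = £44,129.40 × 4% = £1,765.18.
Line 2 (7613.32, Ravland, 76 kg, £6,647.72):
Base rate for 7613.32 is 1.5%.
Additional duty on 7613.32 from Ravland: +60.2%. Applied ad valorem rate: 1.5% + 60.2% = 61.7%.
Duty = £6,647.72 × 61.7% = £4,101.64.
Line 3 (8252.25, Merovia, 384 pairs, £556.80):
Base rate for 8252.25 is £0.36/pair.
Origin Merovia qualifies under the Beloria–Merovia agreement and 8252.25 is covered: preferential rate Free applies instead.
Duty = £556.80 × 0% = £0.00.
Total = £1,765.18 + £4,101.64 + £0.00 = £5,866.82.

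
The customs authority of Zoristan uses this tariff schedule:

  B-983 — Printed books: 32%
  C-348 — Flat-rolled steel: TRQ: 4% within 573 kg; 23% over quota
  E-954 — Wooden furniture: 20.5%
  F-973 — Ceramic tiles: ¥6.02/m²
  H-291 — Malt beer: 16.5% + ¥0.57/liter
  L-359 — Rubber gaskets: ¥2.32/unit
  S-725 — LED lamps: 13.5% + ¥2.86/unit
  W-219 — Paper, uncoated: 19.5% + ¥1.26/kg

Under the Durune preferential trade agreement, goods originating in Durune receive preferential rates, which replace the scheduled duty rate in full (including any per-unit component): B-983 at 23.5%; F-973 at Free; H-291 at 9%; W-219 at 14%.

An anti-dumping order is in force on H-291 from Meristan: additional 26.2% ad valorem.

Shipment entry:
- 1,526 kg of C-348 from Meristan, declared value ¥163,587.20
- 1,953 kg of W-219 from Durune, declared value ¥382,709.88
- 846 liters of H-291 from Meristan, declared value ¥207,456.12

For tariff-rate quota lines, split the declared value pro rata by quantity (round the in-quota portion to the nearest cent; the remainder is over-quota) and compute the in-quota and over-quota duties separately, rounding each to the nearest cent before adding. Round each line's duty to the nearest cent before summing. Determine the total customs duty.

Line 1 (C-348, Meristan, 1,526 kg, ¥163,587.20):
Code C-348 is under a tariff-rate quota (threshold 573 kg). In-quota: 573 kg at 4%; over-quota: 953 kg at 23%.
Pro-rata value split: in-quota = ¥163,587.20 × 573/1,526 = ¥61,425.60; over-quota = ¥163,587.20 − ¥61,425.60 = ¥102,161.60.
In-quota duty = ¥61,425.60 × 4% = ¥2,457.02. Over-quota duty = ¥102,161.60 × 23% = ¥23,497.17.
Line duty = ¥2,457.02 + ¥23,497.17 = ¥25,954.19.
Line 2 (W-219, Durune, 1,953 kg, ¥382,709.88):
Base rate for W-219 is 19.5% + ¥1.26/kg.
Origin Durune qualifies under the Zoristan–Durune agreement and W-219 is covered: preferential rate 14% applies instead.
Duty = ¥382,709.88 × 14% = ¥53,579.38.
Line 3 (H-291, Meristan, 846 liters, ¥207,456.12):
Base rate for H-291 is 16.5% + ¥0.57/liter.
H-291 has an FTA preferential rate, but origin Meristan is not Durune; base rate stands.
Additional duty on H-291 from Meristan: +26.2%. Applied ad valorem rate: 16.5% + 26.2% = 42.7%.
Duty = ¥207,456.12 × 42.7% + 846 × ¥0.57 = ¥89,065.98.
Total = ¥25,954.19 + ¥53,579.38 + ¥89,065.98 = ¥168,599.55.

¥168,599.55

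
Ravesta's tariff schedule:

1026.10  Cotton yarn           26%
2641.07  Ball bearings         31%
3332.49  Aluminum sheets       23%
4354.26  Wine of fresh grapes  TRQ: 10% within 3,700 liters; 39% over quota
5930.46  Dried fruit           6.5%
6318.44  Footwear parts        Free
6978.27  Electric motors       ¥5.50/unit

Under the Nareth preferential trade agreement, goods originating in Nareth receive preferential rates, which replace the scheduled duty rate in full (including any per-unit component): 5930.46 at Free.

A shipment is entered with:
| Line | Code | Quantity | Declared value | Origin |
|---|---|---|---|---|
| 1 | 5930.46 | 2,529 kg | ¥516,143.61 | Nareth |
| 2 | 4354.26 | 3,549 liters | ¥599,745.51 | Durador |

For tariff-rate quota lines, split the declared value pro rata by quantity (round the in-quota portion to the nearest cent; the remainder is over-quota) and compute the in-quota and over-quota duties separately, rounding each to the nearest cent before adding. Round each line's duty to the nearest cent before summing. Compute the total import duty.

¥59,974.55

Line 1 (5930.46, Nareth, 2,529 kg, ¥516,143.61):
Base rate for 5930.46 is 6.5%.
Origin Nareth qualifies under the Ravesta–Nareth agreement and 5930.46 is covered: preferential rate Free applies instead.
Duty = ¥516,143.61 × 0% = ¥0.00.
Line 2 (4354.26, Durador, 3,549 liters, ¥599,745.51):
Code 4354.26 is under a tariff-rate quota (threshold 3,700 liters). Quantity 3,549 liters is within the quota, so the in-quota rate 10% applies to the full value.
Duty = ¥599,745.51 × 10% = ¥59,974.55.
Total = ¥0.00 + ¥59,974.55 = ¥59,974.55.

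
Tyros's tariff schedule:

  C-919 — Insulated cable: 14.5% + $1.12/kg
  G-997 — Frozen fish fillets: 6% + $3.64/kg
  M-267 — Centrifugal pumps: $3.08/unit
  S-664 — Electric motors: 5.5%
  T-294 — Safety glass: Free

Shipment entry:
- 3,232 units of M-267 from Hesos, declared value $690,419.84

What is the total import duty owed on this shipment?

$9,954.56

Line 1 (M-267, Hesos, 3,232 units, $690,419.84):
Base rate for M-267 is $3.08/unit.
Duty = 3,232 × $3.08 = $9,954.56.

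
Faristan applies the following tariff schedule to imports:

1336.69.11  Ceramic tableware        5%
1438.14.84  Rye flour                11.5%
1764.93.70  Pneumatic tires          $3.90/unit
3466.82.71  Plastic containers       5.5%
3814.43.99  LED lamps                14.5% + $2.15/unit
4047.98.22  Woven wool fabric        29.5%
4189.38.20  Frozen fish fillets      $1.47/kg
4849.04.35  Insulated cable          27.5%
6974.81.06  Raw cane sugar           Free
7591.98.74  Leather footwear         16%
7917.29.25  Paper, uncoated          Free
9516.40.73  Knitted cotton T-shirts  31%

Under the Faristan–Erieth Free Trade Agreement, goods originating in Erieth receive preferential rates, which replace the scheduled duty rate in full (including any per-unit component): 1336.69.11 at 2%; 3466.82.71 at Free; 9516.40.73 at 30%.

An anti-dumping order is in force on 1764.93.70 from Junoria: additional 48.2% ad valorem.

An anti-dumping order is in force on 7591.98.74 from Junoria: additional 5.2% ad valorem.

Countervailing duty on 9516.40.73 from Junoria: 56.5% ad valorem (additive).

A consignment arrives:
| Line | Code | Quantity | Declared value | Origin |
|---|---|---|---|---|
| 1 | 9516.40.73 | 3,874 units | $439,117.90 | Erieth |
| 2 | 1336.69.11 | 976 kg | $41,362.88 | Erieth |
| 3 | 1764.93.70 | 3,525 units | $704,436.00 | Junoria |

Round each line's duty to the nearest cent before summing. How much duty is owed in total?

Line 1 (9516.40.73, Erieth, 3,874 units, $439,117.90):
Base rate for 9516.40.73 is 31%.
Origin Erieth qualifies under the Faristan–Erieth agreement and 9516.40.73 is covered: preferential rate 30% applies instead.
The additional-duty order on 9516.40.73 targets Junoria, not Erieth; it does not apply.
Duty = $439,117.90 × 30% = $131,735.37.
Line 2 (1336.69.11, Erieth, 976 kg, $41,362.88):
Base rate for 1336.69.11 is 5%.
Origin Erieth qualifies under the Faristan–Erieth agreement and 1336.69.11 is covered: preferential rate 2% applies instead.
Duty = $41,362.88 × 2% = $827.26.
Line 3 (1764.93.70, Junoria, 3,525 units, $704,436.00):
Base rate for 1764.93.70 is $3.90/unit.
Additional duty on 1764.93.70 from Junoria: +48.2% ad valorem. Applied ad valorem rate = 48.2%.
Duty = $704,436.00 × 48.2% + 3,525 × $3.90 = $353,285.65.
Total = $131,735.37 + $827.26 + $353,285.65 = $485,848.28.

$485,848.28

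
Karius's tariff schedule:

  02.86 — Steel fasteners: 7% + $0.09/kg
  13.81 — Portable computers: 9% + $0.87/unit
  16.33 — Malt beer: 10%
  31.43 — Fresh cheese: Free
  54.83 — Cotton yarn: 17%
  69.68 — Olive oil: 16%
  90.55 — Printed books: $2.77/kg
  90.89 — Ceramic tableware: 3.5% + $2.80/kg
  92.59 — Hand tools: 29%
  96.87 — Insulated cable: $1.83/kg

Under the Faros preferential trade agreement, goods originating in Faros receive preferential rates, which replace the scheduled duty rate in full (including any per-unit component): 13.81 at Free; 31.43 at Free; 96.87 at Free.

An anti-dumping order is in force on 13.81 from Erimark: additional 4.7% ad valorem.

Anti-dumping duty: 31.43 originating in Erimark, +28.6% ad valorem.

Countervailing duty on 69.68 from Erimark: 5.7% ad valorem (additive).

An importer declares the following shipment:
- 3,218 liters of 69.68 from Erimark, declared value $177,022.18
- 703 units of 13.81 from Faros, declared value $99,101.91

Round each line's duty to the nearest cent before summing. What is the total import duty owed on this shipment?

$38,413.81

Line 1 (69.68, Erimark, 3,218 liters, $177,022.18):
Base rate for 69.68 is 16%.
Additional duty on 69.68 from Erimark: +5.7%. Applied ad valorem rate: 16% + 5.7% = 21.7%.
Duty = $177,022.18 × 21.7% = $38,413.81.
Line 2 (13.81, Faros, 703 units, $99,101.91):
Base rate for 13.81 is 9% + $0.87/unit.
Origin Faros qualifies under the Karius–Faros agreement and 13.81 is covered: preferential rate Free applies instead.
The additional-duty order on 13.81 targets Erimark, not Faros; it does not apply.
Duty = $99,101.91 × 0% = $0.00.
Total = $38,413.81 + $0.00 = $38,413.81.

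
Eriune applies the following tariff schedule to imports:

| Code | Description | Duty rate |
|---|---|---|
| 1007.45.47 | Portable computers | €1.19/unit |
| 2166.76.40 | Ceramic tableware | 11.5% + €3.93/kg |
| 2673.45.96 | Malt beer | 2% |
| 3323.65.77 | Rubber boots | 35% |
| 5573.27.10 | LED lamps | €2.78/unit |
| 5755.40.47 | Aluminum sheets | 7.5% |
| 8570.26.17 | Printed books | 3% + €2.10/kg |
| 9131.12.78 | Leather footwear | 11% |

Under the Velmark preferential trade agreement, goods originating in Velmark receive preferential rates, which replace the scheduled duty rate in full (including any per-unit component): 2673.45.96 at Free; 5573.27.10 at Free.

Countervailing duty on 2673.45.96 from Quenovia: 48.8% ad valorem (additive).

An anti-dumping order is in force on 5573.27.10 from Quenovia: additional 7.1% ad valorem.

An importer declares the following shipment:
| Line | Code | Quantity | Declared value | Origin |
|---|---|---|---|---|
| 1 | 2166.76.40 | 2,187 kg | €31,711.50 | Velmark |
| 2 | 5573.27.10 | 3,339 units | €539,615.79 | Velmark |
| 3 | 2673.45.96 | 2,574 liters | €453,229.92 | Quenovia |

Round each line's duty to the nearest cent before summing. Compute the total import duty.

€242,482.53

Line 1 (2166.76.40, Velmark, 2,187 kg, €31,711.50):
Base rate for 2166.76.40 is 11.5% + €3.93/kg.
Origin Velmark is the FTA partner but 2166.76.40 is not on the preference list; base rate stands.
Duty = €31,711.50 × 11.5% + 2,187 × €3.93 = €12,241.73.
Line 2 (5573.27.10, Velmark, 3,339 units, €539,615.79):
Base rate for 5573.27.10 is €2.78/unit.
Origin Velmark qualifies under the Eriune–Velmark agreement and 5573.27.10 is covered: preferential rate Free applies instead.
The additional-duty order on 5573.27.10 targets Quenovia, not Velmark; it does not apply.
Duty = €539,615.79 × 0% = €0.00.
Line 3 (2673.45.96, Quenovia, 2,574 liters, €453,229.92):
Base rate for 2673.45.96 is 2%.
2673.45.96 has an FTA preferential rate, but origin Quenovia is not Velmark; base rate stands.
Additional duty on 2673.45.96 from Quenovia: +48.8%. Applied ad valorem rate: 2% + 48.8% = 50.8%.
Duty = €453,229.92 × 50.8% = €230,240.80.
Total = €12,241.73 + €0.00 + €230,240.80 = €242,482.53.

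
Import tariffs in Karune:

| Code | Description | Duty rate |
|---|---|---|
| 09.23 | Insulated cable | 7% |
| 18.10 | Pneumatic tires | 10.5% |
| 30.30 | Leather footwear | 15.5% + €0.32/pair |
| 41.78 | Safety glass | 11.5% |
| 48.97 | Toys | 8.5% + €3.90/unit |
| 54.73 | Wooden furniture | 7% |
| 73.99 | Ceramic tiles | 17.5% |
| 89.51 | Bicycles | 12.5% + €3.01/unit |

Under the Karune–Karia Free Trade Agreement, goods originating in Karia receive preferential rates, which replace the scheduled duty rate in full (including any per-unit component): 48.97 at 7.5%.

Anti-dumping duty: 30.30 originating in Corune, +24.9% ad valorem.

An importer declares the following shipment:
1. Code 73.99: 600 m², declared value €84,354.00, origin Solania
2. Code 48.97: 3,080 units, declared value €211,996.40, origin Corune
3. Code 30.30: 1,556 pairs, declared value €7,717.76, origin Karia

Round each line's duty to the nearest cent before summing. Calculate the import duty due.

€46,487.81

Line 1 (73.99, Solania, 600 m², €84,354.00):
Base rate for 73.99 is 17.5%.
Duty = €84,354.00 × 17.5% = €14,761.95.
Line 2 (48.97, Corune, 3,080 units, €211,996.40):
Base rate for 48.97 is 8.5% + €3.90/unit.
48.97 has an FTA preferential rate, but origin Corune is not Karia; base rate stands.
Duty = €211,996.40 × 8.5% + 3,080 × €3.90 = €30,031.69.
Line 3 (30.30, Karia, 1,556 pairs, €7,717.76):
Base rate for 30.30 is 15.5% + €0.32/pair.
Origin Karia is the FTA partner but 30.30 is not on the preference list; base rate stands.
The additional-duty order on 30.30 targets Corune, not Karia; it does not apply.
Duty = €7,717.76 × 15.5% + 1,556 × €0.32 = €1,694.17.
Total = €14,761.95 + €30,031.69 + €1,694.17 = €46,487.81.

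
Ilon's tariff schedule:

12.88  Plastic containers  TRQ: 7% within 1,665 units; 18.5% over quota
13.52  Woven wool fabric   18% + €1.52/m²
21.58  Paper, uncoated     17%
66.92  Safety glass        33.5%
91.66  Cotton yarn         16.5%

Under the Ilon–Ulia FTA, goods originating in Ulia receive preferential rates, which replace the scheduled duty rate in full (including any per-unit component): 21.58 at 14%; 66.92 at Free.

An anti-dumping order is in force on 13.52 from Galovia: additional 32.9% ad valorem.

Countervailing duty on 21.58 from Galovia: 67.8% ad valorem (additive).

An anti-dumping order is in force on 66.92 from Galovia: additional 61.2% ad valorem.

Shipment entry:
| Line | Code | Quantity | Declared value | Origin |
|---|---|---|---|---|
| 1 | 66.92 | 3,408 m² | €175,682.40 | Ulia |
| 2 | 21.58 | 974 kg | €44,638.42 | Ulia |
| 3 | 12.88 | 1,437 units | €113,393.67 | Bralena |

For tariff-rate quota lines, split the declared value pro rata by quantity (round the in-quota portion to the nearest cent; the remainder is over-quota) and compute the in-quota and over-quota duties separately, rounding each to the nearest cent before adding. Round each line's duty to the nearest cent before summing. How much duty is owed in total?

€14,186.94

Line 1 (66.92, Ulia, 3,408 m², €175,682.40):
Base rate for 66.92 is 33.5%.
Origin Ulia qualifies under the Ilon–Ulia agreement and 66.92 is covered: preferential rate Free applies instead.
The additional-duty order on 66.92 targets Galovia, not Ulia; it does not apply.
Duty = €175,682.40 × 0% = €0.00.
Line 2 (21.58, Ulia, 974 kg, €44,638.42):
Base rate for 21.58 is 17%.
Origin Ulia qualifies under the Ilon–Ulia agreement and 21.58 is covered: preferential rate 14% applies instead.
The additional-duty order on 21.58 targets Galovia, not Ulia; it does not apply.
Duty = €44,638.42 × 14% = €6,249.38.
Line 3 (12.88, Bralena, 1,437 units, €113,393.67):
Code 12.88 is under a tariff-rate quota (threshold 1,665 units). Quantity 1,437 units is within the quota, so the in-quota rate 7% applies to the full value.
Duty = €113,393.67 × 7% = €7,937.56.
Total = €0.00 + €6,249.38 + €7,937.56 = €14,186.94.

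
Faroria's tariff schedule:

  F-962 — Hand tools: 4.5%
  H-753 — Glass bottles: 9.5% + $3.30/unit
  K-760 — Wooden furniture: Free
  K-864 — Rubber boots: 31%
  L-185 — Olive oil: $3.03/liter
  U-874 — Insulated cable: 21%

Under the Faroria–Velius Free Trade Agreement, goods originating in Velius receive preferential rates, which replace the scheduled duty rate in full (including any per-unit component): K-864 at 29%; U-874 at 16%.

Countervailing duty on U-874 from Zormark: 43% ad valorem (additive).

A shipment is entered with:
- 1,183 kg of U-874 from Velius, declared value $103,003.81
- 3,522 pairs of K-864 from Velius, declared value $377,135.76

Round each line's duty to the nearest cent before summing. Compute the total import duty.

Line 1 (U-874, Velius, 1,183 kg, $103,003.81):
Base rate for U-874 is 21%.
Origin Velius qualifies under the Faroria–Velius agreement and U-874 is covered: preferential rate 16% applies instead.
The additional-duty order on U-874 targets Zormark, not Velius; it does not apply.
Duty = $103,003.81 × 16% = $16,480.61.
Line 2 (K-864, Velius, 3,522 pairs, $377,135.76):
Base rate for K-864 is 31%.
Origin Velius qualifies under the Faroria–Velius agreement and K-864 is covered: preferential rate 29% applies instead.
Duty = $377,135.76 × 29% = $109,369.37.
Total = $16,480.61 + $109,369.37 = $125,849.98.

$125,849.98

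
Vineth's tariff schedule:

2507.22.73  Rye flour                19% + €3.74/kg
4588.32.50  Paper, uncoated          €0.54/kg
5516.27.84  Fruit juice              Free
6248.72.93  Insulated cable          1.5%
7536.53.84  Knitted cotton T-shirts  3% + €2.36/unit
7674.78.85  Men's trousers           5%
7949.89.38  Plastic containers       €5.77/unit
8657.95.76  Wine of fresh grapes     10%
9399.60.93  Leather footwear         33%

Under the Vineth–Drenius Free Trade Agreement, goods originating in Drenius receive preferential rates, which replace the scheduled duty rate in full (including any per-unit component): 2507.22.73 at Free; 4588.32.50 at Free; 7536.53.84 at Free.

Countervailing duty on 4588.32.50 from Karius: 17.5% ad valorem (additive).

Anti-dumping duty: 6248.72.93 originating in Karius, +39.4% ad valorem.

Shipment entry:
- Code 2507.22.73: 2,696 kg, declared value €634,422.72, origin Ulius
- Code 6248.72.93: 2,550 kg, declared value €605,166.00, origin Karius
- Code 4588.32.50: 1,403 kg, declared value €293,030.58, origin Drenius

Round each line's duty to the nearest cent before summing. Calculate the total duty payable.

Line 1 (2507.22.73, Ulius, 2,696 kg, €634,422.72):
Base rate for 2507.22.73 is 19% + €3.74/kg.
2507.22.73 has an FTA preferential rate, but origin Ulius is not Drenius; base rate stands.
Duty = €634,422.72 × 19% + 2,696 × €3.74 = €130,623.36.
Line 2 (6248.72.93, Karius, 2,550 kg, €605,166.00):
Base rate for 6248.72.93 is 1.5%.
Additional duty on 6248.72.93 from Karius: +39.4%. Applied ad valorem rate: 1.5% + 39.4% = 40.9%.
Duty = €605,166.00 × 40.9% = €247,512.89.
Line 3 (4588.32.50, Drenius, 1,403 kg, €293,030.58):
Base rate for 4588.32.50 is €0.54/kg.
Origin Drenius qualifies under the Vineth–Drenius agreement and 4588.32.50 is covered: preferential rate Free applies instead.
The additional-duty order on 4588.32.50 targets Karius, not Drenius; it does not apply.
Duty = €293,030.58 × 0% = €0.00.
Total = €130,623.36 + €247,512.89 + €0.00 = €378,136.25.

€378,136.25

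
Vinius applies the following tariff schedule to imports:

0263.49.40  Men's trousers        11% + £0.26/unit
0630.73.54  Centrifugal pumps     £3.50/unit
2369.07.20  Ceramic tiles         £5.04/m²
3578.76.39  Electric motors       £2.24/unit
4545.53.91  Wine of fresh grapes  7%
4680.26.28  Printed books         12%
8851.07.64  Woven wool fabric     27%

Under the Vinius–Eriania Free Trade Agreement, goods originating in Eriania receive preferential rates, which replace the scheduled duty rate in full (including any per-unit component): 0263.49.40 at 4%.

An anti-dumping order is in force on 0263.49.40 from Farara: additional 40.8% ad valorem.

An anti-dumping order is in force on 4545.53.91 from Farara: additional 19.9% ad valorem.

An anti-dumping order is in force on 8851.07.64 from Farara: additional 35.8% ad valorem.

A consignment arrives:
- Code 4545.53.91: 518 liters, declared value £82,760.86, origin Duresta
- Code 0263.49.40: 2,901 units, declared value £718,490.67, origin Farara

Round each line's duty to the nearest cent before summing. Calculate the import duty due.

£378,725.69

Line 1 (4545.53.91, Duresta, 518 liters, £82,760.86):
Base rate for 4545.53.91 is 7%.
The additional-duty order on 4545.53.91 targets Farara, not Duresta; it does not apply.
Duty = £82,760.86 × 7% = £5,793.26.
Line 2 (0263.49.40, Farara, 2,901 units, £718,490.67):
Base rate for 0263.49.40 is 11% + £0.26/unit.
0263.49.40 has an FTA preferential rate, but origin Farara is not Eriania; base rate stands.
Additional duty on 0263.49.40 from Farara: +40.8%. Applied ad valorem rate: 11% + 40.8% = 51.8%.
Duty = £718,490.67 × 51.8% + 2,901 × £0.26 = £372,932.43.
Total = £5,793.26 + £372,932.43 = £378,725.69.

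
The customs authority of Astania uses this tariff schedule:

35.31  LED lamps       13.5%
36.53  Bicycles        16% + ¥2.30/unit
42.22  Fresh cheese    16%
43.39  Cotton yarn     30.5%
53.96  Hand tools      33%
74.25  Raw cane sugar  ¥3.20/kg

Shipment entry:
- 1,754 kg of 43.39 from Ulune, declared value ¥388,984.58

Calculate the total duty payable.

¥118,640.30

Line 1 (43.39, Ulune, 1,754 kg, ¥388,984.58):
Base rate for 43.39 is 30.5%.
Duty = ¥388,984.58 × 30.5% = ¥118,640.30.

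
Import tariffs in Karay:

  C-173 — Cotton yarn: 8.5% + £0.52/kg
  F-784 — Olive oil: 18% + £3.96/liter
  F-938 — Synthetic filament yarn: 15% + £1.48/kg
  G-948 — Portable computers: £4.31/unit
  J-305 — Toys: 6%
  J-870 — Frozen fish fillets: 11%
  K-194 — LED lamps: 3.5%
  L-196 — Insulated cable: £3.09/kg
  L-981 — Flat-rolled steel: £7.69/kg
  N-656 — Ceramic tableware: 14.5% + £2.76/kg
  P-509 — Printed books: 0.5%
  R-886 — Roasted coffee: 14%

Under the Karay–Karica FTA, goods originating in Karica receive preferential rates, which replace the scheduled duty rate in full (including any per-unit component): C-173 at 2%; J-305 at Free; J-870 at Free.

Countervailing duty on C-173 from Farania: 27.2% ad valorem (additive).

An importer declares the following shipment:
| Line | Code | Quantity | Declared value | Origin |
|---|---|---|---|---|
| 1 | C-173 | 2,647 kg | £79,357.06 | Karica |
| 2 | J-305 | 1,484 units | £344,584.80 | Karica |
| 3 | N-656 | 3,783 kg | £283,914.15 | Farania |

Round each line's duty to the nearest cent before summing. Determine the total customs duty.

Line 1 (C-173, Karica, 2,647 kg, £79,357.06):
Base rate for C-173 is 8.5% + £0.52/kg.
Origin Karica qualifies under the Karay–Karica agreement and C-173 is covered: preferential rate 2% applies instead.
The additional-duty order on C-173 targets Farania, not Karica; it does not apply.
Duty = £79,357.06 × 2% = £1,587.14.
Line 2 (J-305, Karica, 1,484 units, £344,584.80):
Base rate for J-305 is 6%.
Origin Karica qualifies under the Karay–Karica agreement and J-305 is covered: preferential rate Free applies instead.
Duty = £344,584.80 × 0% = £0.00.
Line 3 (N-656, Farania, 3,783 kg, £283,914.15):
Base rate for N-656 is 14.5% + £2.76/kg.
Duty = £283,914.15 × 14.5% + 3,783 × £2.76 = £51,608.63.
Total = £1,587.14 + £0.00 + £51,608.63 = £53,195.77.

£53,195.77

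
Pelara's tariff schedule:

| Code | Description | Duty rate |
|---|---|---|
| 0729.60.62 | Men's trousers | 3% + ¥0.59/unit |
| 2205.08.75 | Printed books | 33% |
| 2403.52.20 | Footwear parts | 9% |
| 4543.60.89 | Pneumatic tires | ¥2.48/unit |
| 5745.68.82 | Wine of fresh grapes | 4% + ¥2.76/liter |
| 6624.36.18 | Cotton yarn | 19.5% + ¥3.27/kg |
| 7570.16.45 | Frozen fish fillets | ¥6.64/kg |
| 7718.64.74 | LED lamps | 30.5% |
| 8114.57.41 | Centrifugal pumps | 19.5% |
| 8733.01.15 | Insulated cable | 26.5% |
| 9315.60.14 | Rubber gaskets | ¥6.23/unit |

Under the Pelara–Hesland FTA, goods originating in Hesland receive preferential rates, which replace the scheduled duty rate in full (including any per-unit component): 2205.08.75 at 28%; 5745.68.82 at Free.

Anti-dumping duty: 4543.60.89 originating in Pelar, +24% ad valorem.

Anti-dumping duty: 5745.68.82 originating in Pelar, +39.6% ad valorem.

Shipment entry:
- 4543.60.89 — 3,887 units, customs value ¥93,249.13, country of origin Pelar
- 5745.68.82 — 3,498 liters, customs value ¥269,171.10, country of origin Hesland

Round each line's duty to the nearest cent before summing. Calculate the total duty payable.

¥32,019.55

Line 1 (4543.60.89, Pelar, 3,887 units, ¥93,249.13):
Base rate for 4543.60.89 is ¥2.48/unit.
Additional duty on 4543.60.89 from Pelar: +24% ad valorem. Applied ad valorem rate = 24%.
Duty = ¥93,249.13 × 24% + 3,887 × ¥2.48 = ¥32,019.55.
Line 2 (5745.68.82, Hesland, 3,498 liters, ¥269,171.10):
Base rate for 5745.68.82 is 4% + ¥2.76/liter.
Origin Hesland qualifies under the Pelara–Hesland agreement and 5745.68.82 is covered: preferential rate Free applies instead.
The additional-duty order on 5745.68.82 targets Pelar, not Hesland; it does not apply.
Duty = ¥269,171.10 × 0% = ¥0.00.
Total = ¥32,019.55 + ¥0.00 = ¥32,019.55.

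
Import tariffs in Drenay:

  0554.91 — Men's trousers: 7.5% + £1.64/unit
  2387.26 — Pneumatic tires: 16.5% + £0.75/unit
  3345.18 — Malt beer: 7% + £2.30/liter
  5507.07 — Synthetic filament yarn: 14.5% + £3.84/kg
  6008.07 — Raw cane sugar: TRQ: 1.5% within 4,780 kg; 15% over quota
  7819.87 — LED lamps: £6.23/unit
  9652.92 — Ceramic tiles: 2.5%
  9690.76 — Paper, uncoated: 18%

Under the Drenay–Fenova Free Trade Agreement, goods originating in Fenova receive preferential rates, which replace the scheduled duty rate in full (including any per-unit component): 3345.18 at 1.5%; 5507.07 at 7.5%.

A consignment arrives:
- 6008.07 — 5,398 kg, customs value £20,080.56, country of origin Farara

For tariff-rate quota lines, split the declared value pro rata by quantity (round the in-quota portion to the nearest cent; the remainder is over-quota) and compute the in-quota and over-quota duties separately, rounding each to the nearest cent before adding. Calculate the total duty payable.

£611.56

Line 1 (6008.07, Farara, 5,398 kg, £20,080.56):
Code 6008.07 is under a tariff-rate quota (threshold 4,780 kg). In-quota: 4,780 kg at 1.5%; over-quota: 618 kg at 15%.
Pro-rata value split: in-quota = £20,080.56 × 4,780/5,398 = £17,781.60; over-quota = £20,080.56 − £17,781.60 = £2,298.96.
In-quota duty = £17,781.60 × 1.5% = £266.72. Over-quota duty = £2,298.96 × 15% = £344.84.
Line duty = £266.72 + £344.84 = £611.56.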